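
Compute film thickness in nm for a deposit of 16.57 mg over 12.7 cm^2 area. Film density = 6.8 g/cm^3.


Convert: m = 16.57 mg = 1.6570e-05 kg, A = 12.7 cm^2 = 1.2700e-03 m^2, rho = 6.8 g/cm^3 = 6800 kg/m^3
t = m / (A * rho)
t = 1.6570e-05 / (1.2700e-03 * 6800)
t = 1.9187e-06 m = 1918.7 nm

1918.7


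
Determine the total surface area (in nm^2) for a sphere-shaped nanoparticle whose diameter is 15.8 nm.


Radius r = 15.8/2 = 7.9 nm
Surface area SA = 4 * pi * r^2
SA = 4 * pi * (7.9)^2
SA = 784.27 nm^2

784.27


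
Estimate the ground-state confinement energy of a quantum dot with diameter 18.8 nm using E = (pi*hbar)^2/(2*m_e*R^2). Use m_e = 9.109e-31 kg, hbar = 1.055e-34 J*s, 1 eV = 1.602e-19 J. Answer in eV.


Radius R = 18.8/2 = 9.4 nm = 9.4e-09 m
E = (pi * 1.055e-34)^2 / (2 * 9.109e-31 * (9.4e-09)^2)
E(J) = 6.82415e-22
E = E(J) / 1.602e-19 = 0.0043 eV

0.0043


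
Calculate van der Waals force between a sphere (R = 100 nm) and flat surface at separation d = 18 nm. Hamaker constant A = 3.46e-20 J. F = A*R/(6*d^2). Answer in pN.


Convert to SI: R = 100 nm = 1e-07 m, d = 18 nm = 1.8e-08 m
F = A * R / (6 * d^2)
F = 3.46e-20 * 1e-07 / (6 * (1.8e-08)^2)
F = 1.77984e-12 N = 1.78 pN

1.78


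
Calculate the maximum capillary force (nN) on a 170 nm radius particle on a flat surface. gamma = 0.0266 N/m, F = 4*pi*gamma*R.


Convert radius: R = 170 nm = 1.7e-07 m
F = 4 * pi * gamma * R
F = 4 * pi * 0.0266 * 1.7e-07
F = 5.68251e-08 N = 56.8251 nN

56.8251


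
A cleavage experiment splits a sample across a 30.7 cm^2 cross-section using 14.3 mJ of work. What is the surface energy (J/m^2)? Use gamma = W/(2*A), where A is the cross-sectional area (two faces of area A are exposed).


Convert: A = 30.7 cm^2 = 0.00307 m^2, W = 14.3 mJ = 0.0143 J
Cleaving exposes two faces of area A, so total new surface = 2*A and gamma = W / (2*A)
gamma = 0.0143 / (2 * 0.00307)
gamma = 2.329 J/m^2

2.329


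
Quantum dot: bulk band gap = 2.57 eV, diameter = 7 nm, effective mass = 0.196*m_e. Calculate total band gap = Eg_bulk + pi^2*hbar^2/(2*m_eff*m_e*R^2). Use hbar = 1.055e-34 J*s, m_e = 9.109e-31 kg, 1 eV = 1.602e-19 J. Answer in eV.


Radius R = 7/2 nm = 3.5e-09 m
Confinement energy dE = pi^2 * hbar^2 / (2 * m_eff * m_e * R^2)
dE = pi^2 * (1.055e-34)^2 / (2 * 0.196 * 9.109e-31 * (3.5e-09)^2) J, divided by 1.602e-19 J/eV
dE = 0.1568 eV
Total band gap = E_g(bulk) + dE = 2.57 + 0.1568 = 2.7268 eV

2.7268


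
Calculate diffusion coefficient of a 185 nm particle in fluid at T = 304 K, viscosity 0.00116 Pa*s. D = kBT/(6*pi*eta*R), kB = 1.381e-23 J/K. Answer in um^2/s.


Radius R = 185/2 = 92.5 nm = 9.25e-08 m
D = kB*T / (6*pi*eta*R)
D = 1.381e-23 * 304 / (6 * pi * 0.00116 * 9.25e-08)
D = 2.07571e-12 m^2/s = 2.076 um^2/s

2.076


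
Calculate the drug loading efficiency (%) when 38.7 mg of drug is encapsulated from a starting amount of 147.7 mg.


Drug loading efficiency = (drug loaded / drug initial) * 100
DLE = 38.7 / 147.7 * 100
DLE = 0.262 * 100
DLE = 26.2%

26.2


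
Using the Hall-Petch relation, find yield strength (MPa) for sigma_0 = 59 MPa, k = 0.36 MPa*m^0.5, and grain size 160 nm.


d = 160 nm = 1.6e-07 m
sqrt(d) = 0.0004
Hall-Petch contribution = k / sqrt(d) = 0.36 / 0.0004 = 900.0 MPa
sigma = sigma_0 + k/sqrt(d) = 59 + 900.0 = 959.0 MPa

959.0


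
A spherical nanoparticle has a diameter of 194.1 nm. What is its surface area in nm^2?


Radius r = 194.1/2 = 97.05 nm
Surface area SA = 4 * pi * r^2
SA = 4 * pi * (97.05)^2
SA = 118358.91 nm^2

118358.91


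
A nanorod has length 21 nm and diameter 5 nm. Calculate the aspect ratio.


Aspect ratio AR = length / diameter
AR = 21 / 5
AR = 4.2

4.2


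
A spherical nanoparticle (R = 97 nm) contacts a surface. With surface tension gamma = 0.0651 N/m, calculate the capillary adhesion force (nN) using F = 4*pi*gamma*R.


Convert radius: R = 97 nm = 9.7e-08 m
F = 4 * pi * gamma * R
F = 4 * pi * 0.0651 * 9.7e-08
F = 7.93529e-08 N = 79.3529 nN

79.3529


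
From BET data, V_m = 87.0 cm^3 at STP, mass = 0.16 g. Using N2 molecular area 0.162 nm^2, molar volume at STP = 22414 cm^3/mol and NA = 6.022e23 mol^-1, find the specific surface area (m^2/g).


Number of moles in monolayer = V_m / 22414 = 87.0 / 22414 = 0.0038815
Number of molecules = moles * NA = 0.0038815 * 6.022e23
SA = molecules * sigma / mass
SA = (87.0 / 22414) * 6.022e23 * 0.162e-18 / 0.16
SA = 2366.7 m^2/g

2366.7


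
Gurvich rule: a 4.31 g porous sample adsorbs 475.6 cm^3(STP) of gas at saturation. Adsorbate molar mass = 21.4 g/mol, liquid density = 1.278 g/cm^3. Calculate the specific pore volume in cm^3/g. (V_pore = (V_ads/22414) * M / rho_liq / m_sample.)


Moles adsorbed n = V_ads / 22414 = 475.6 / 22414 = 2.121888e-02 mol
Liquid volume V_liq = n * M / rho_liq = 2.121888e-02 * 21.4 / 1.278 = 0.35531 cm^3
Specific pore volume V_pore = V_liq / m_sample = 0.35531 / 4.31
V_pore = 0.0824 cm^3/g

0.0824


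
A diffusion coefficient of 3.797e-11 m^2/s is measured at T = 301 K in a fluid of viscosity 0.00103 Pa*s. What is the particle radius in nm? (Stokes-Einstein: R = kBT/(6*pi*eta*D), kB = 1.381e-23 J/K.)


Stokes-Einstein: R = kB*T / (6*pi*eta*D)
R = 1.381e-23 * 301 / (6 * pi * 0.00103 * 3.797e-11)
R = 5.63873e-09 m = 5.64 nm

5.64


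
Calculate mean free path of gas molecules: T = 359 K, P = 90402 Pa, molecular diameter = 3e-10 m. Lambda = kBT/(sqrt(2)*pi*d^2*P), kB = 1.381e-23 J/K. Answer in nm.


Mean free path: lambda = kB*T / (sqrt(2) * pi * d^2 * P)
lambda = 1.381e-23 * 359 / (sqrt(2) * pi * (3e-10)^2 * 90402)
lambda = 1.37152e-07 m
lambda = 137.15 nm

137.15


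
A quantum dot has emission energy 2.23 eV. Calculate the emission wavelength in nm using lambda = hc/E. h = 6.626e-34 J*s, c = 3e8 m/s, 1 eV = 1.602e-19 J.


Convert energy: E = 2.23 eV = 2.23 * 1.602e-19 = 3.57246e-19 J
lambda = h*c / E = 6.626e-34 * 3e8 / 3.57246e-19
lambda = 5.56423e-07 m = 556.4 nm

556.4


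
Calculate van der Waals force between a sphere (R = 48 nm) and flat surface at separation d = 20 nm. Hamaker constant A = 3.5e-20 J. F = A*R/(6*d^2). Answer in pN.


Convert to SI: R = 48 nm = 4.8e-08 m, d = 20 nm = 2e-08 m
F = A * R / (6 * d^2)
F = 3.5e-20 * 4.8e-08 / (6 * (2e-08)^2)
F = 7e-13 N = 0.7 pN

0.7


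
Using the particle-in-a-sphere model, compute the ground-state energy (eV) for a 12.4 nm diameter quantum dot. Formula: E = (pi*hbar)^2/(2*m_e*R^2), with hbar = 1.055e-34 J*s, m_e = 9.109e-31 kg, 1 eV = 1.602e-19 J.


Radius R = 12.4/2 = 6.2 nm = 6.2e-09 m
E = (pi * 1.055e-34)^2 / (2 * 9.109e-31 * (6.2e-09)^2)
E(J) = 1.56863e-21
E = E(J) / 1.602e-19 = 0.0098 eV

0.0098


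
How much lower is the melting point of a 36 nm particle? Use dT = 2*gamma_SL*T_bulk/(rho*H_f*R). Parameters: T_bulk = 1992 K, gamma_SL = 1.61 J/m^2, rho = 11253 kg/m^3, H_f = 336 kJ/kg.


Radius R = 36/2 = 18 nm = 1.8e-08 m
Convert H_f = 336 kJ/kg = 336000 J/kg
dT = 2 * gamma_SL * T_bulk / (rho * H_f * R)
dT = 2 * 1.61 * 1992 / (11253 * 336000 * 1.8e-08)
dT = 94.2 K

94.2


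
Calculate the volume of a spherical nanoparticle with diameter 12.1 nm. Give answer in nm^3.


Radius r = 12.1/2 = 6.05 nm
Volume V = (4/3) * pi * r^3
V = (4/3) * pi * (6.05)^3
V = 927.59 nm^3

927.59


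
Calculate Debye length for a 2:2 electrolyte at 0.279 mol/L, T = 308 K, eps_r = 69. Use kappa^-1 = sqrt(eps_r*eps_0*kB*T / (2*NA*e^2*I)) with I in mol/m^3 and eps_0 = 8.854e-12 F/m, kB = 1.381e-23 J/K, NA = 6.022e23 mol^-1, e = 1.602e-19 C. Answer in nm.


Ionic strength I = 0.279 * 2^2 * 1000 = 1116 mol/m^3
kappa^-1 = sqrt(69 * 8.854e-12 * 1.381e-23 * 308 / (2 * 6.022e23 * (1.602e-19)^2 * 1116))
kappa^-1 = 0.274 nm

0.274


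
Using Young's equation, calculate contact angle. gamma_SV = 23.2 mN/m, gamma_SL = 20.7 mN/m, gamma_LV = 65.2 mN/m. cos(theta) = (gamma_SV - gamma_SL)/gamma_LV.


cos(theta) = (gamma_SV - gamma_SL) / gamma_LV
cos(theta) = (23.2 - 20.7) / 65.2
cos(theta) = 0.038344
theta = arccos(0.038344) = 87.8 degrees

87.8


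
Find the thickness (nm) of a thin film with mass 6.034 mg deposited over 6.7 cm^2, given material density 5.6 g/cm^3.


Convert: m = 6.034 mg = 6.0340e-06 kg, A = 6.7 cm^2 = 6.7000e-04 m^2, rho = 5.6 g/cm^3 = 5600 kg/m^3
t = m / (A * rho)
t = 6.0340e-06 / (6.7000e-04 * 5600)
t = 1.6082e-06 m = 1608.2 nm

1608.2


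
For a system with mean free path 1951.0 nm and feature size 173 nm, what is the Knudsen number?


Knudsen number Kn = lambda / L
Kn = 1951.0 / 173
Kn = 11.2775

11.2775


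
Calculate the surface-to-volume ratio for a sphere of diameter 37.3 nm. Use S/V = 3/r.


Radius r = 37.3/2 = 18.65 nm
S/V = 3 / r = 3 / 18.65
S/V = 0.1609 nm^-1

0.1609


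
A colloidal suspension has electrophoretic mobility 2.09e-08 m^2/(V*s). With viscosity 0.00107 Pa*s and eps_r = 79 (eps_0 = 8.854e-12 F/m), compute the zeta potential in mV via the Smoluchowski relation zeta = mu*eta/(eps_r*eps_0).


Smoluchowski equation: zeta = mu * eta / (eps_r * eps_0)
zeta = 2.09e-08 * 0.00107 / (79 * 8.854e-12)
zeta = 0.031972 V = 31.97 mV

31.97


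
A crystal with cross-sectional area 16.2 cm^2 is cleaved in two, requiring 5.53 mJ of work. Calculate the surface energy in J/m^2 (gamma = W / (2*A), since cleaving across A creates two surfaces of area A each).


Convert: A = 16.2 cm^2 = 0.00162 m^2, W = 5.53 mJ = 0.00553 J
Cleaving exposes two faces of area A, so total new surface = 2*A and gamma = W / (2*A)
gamma = 0.00553 / (2 * 0.00162)
gamma = 1.707 J/m^2

1.707


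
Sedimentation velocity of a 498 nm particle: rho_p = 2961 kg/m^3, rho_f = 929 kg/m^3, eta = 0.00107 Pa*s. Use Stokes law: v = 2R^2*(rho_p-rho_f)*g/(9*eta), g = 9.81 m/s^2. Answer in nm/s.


Radius R = 498/2 nm = 2.49e-07 m
Density difference = 2961 - 929 = 2032 kg/m^3
v = 2 * R^2 * (rho_p - rho_f) * g / (9 * eta)
v = 2 * (2.49e-07)^2 * 2032 * 9.81 / (9 * 0.00107)
v = 2.56682e-07 m/s = 256.6818 nm/s

256.6818


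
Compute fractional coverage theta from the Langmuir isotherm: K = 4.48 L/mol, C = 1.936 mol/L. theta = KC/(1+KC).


Langmuir isotherm: theta = K*C / (1 + K*C)
K*C = 4.48 * 1.936 = 8.67328
theta = 8.67328 / (1 + 8.67328) = 8.67328 / 9.67328
theta = 0.8966

0.8966


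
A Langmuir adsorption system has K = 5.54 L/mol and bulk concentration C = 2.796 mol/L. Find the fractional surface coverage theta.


Langmuir isotherm: theta = K*C / (1 + K*C)
K*C = 5.54 * 2.796 = 15.48984
theta = 15.48984 / (1 + 15.48984) = 15.48984 / 16.48984
theta = 0.9394

0.9394


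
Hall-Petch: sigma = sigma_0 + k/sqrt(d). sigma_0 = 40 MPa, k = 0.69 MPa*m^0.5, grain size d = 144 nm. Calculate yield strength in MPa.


d = 144 nm = 1.44e-07 m
sqrt(d) = 0.0003794733
Hall-Petch contribution = k / sqrt(d) = 0.69 / 0.0003794733 = 1818.3 MPa
sigma = sigma_0 + k/sqrt(d) = 40 + 1818.3 = 1858.3 MPa

1858.3


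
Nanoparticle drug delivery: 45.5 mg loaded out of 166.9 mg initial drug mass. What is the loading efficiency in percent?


Drug loading efficiency = (drug loaded / drug initial) * 100
DLE = 45.5 / 166.9 * 100
DLE = 0.2726 * 100
DLE = 27.26%

27.26


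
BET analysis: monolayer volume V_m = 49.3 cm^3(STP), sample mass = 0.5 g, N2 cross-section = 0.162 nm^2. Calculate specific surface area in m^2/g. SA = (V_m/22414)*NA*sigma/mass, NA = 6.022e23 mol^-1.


Number of moles in monolayer = V_m / 22414 = 49.3 / 22414 = 0.00219952
Number of molecules = moles * NA = 0.00219952 * 6.022e23
SA = molecules * sigma / mass
SA = (49.3 / 22414) * 6.022e23 * 0.162e-18 / 0.5
SA = 429.2 m^2/g

429.2


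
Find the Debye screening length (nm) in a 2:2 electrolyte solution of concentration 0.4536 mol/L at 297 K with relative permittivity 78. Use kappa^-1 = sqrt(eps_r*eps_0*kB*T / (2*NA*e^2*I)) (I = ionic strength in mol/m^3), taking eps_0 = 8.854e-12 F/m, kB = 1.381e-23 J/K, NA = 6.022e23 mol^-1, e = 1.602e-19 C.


Ionic strength I = 0.4536 * 2^2 * 1000 = 1814.4 mol/m^3
kappa^-1 = sqrt(78 * 8.854e-12 * 1.381e-23 * 297 / (2 * 6.022e23 * (1.602e-19)^2 * 1814.4))
kappa^-1 = 0.225 nm

0.225


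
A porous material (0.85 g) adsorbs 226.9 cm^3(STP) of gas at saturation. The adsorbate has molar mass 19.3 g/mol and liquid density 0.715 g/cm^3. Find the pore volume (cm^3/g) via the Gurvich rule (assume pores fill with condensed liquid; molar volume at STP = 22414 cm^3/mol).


Moles adsorbed n = V_ads / 22414 = 226.9 / 22414 = 1.012314e-02 mol
Liquid volume V_liq = n * M / rho_liq = 1.012314e-02 * 19.3 / 0.715 = 0.27325 cm^3
Specific pore volume V_pore = V_liq / m_sample = 0.27325 / 0.85
V_pore = 0.3215 cm^3/g

0.3215


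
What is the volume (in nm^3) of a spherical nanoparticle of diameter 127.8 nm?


Radius r = 127.8/2 = 63.9 nm
Volume V = (4/3) * pi * r^3
V = (4/3) * pi * (63.9)^3
V = 1092927.07 nm^3

1092927.07


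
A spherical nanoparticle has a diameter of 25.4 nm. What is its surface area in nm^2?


Radius r = 25.4/2 = 12.7 nm
Surface area SA = 4 * pi * r^2
SA = 4 * pi * (12.7)^2
SA = 2026.83 nm^2

2026.83


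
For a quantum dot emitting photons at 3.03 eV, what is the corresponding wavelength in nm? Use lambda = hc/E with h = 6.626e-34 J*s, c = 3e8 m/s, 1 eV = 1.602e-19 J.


Convert energy: E = 3.03 eV = 3.03 * 1.602e-19 = 4.85406e-19 J
lambda = h*c / E = 6.626e-34 * 3e8 / 4.85406e-19
lambda = 4.09513e-07 m = 409.5 nm

409.5


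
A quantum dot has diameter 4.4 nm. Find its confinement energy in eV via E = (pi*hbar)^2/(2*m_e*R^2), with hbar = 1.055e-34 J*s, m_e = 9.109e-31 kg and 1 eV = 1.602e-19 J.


Radius R = 4.4/2 = 2.2 nm = 2.2e-09 m
E = (pi * 1.055e-34)^2 / (2 * 9.109e-31 * (2.2e-09)^2)
E(J) = 1.24583e-20
E = E(J) / 1.602e-19 = 0.0778 eV

0.0778


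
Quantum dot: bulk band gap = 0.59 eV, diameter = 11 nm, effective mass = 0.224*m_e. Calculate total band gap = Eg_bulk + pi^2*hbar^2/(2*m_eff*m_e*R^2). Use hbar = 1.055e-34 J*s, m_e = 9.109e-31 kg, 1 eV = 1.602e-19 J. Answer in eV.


Radius R = 11/2 nm = 5.5e-09 m
Confinement energy dE = pi^2 * hbar^2 / (2 * m_eff * m_e * R^2)
dE = pi^2 * (1.055e-34)^2 / (2 * 0.224 * 9.109e-31 * (5.5e-09)^2) J, divided by 1.602e-19 J/eV
dE = 0.0555 eV
Total band gap = E_g(bulk) + dE = 0.59 + 0.0555 = 0.6455 eV

0.6455


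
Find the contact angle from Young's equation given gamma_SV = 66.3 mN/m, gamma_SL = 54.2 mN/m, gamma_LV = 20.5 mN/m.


cos(theta) = (gamma_SV - gamma_SL) / gamma_LV
cos(theta) = (66.3 - 54.2) / 20.5
cos(theta) = 0.590244
theta = arccos(0.590244) = 53.83 degrees

53.83


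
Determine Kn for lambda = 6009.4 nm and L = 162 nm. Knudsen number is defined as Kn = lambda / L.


Knudsen number Kn = lambda / L
Kn = 6009.4 / 162
Kn = 37.0951

37.0951


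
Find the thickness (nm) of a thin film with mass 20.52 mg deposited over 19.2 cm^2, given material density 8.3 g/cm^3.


Convert: m = 20.52 mg = 2.0520e-05 kg, A = 19.2 cm^2 = 1.9200e-03 m^2, rho = 8.3 g/cm^3 = 8300 kg/m^3
t = m / (A * rho)
t = 2.0520e-05 / (1.9200e-03 * 8300)
t = 1.2877e-06 m = 1287.7 nm

1287.7


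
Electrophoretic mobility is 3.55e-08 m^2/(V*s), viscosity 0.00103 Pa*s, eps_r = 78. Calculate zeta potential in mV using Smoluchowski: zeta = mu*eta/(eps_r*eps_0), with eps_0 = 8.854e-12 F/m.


Smoluchowski equation: zeta = mu * eta / (eps_r * eps_0)
zeta = 3.55e-08 * 0.00103 / (78 * 8.854e-12)
zeta = 0.052946 V = 52.95 mV

52.95


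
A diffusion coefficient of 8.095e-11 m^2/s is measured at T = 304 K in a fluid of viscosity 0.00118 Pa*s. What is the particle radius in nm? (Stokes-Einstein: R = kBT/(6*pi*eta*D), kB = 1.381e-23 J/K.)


Stokes-Einstein: R = kB*T / (6*pi*eta*D)
R = 1.381e-23 * 304 / (6 * pi * 0.00118 * 8.095e-11)
R = 2.33167e-09 m = 2.33 nm

2.33


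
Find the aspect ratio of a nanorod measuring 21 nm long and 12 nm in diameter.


Aspect ratio AR = length / diameter
AR = 21 / 12
AR = 1.75

1.75


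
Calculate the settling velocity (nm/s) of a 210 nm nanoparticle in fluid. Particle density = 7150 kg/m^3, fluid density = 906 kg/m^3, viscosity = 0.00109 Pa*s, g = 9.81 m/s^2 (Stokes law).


Radius R = 210/2 nm = 1.05e-07 m
Density difference = 7150 - 906 = 6244 kg/m^3
v = 2 * R^2 * (rho_p - rho_f) * g / (9 * eta)
v = 2 * (1.05e-07)^2 * 6244 * 9.81 / (9 * 0.00109)
v = 1.3768e-07 m/s = 137.6802 nm/s

137.6802


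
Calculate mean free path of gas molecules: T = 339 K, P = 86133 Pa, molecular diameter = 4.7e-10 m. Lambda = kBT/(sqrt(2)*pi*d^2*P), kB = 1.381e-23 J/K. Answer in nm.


Mean free path: lambda = kB*T / (sqrt(2) * pi * d^2 * P)
lambda = 1.381e-23 * 339 / (sqrt(2) * pi * (4.7e-10)^2 * 86133)
lambda = 5.53813e-08 m
lambda = 55.38 nm

55.38


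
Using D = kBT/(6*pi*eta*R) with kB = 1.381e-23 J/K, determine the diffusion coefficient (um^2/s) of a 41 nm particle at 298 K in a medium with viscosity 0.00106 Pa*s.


Radius R = 41/2 = 20.5 nm = 2.05e-08 m
D = kB*T / (6*pi*eta*R)
D = 1.381e-23 * 298 / (6 * pi * 0.00106 * 2.05e-08)
D = 1.00473e-11 m^2/s = 10.047 um^2/s

10.047


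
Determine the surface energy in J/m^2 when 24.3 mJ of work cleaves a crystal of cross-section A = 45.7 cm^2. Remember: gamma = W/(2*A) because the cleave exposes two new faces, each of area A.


Convert: A = 45.7 cm^2 = 0.00457 m^2, W = 24.3 mJ = 0.0243 J
Cleaving exposes two faces of area A, so total new surface = 2*A and gamma = W / (2*A)
gamma = 0.0243 / (2 * 0.00457)
gamma = 2.659 J/m^2

2.659


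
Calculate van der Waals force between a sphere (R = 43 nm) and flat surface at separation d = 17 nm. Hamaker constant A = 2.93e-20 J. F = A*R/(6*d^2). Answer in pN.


Convert to SI: R = 43 nm = 4.3e-08 m, d = 17 nm = 1.7e-08 m
F = A * R / (6 * d^2)
F = 2.93e-20 * 4.3e-08 / (6 * (1.7e-08)^2)
F = 7.26586e-13 N = 0.727 pN

0.727


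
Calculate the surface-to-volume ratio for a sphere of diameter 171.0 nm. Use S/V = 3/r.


Radius r = 171.0/2 = 85.5 nm
S/V = 3 / r = 3 / 85.5
S/V = 0.0351 nm^-1

0.0351


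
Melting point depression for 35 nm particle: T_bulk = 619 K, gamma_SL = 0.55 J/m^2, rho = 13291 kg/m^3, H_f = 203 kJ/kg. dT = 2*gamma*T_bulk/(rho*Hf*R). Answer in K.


Radius R = 35/2 = 17.5 nm = 1.75e-08 m
Convert H_f = 203 kJ/kg = 203000 J/kg
dT = 2 * gamma_SL * T_bulk / (rho * H_f * R)
dT = 2 * 0.55 * 619 / (13291 * 203000 * 1.75e-08)
dT = 14.4 K

14.4


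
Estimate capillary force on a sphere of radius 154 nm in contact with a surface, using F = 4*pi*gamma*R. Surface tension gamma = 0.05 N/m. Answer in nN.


Convert radius: R = 154 nm = 1.54e-07 m
F = 4 * pi * gamma * R
F = 4 * pi * 0.05 * 1.54e-07
F = 9.67611e-08 N = 96.7611 nN

96.7611


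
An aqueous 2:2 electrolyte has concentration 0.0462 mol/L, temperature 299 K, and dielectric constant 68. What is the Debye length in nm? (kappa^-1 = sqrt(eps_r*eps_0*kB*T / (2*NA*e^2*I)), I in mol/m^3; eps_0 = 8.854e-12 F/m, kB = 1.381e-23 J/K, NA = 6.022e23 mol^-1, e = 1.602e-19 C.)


Ionic strength I = 0.0462 * 2^2 * 1000 = 184.8 mol/m^3
kappa^-1 = sqrt(68 * 8.854e-12 * 1.381e-23 * 299 / (2 * 6.022e23 * (1.602e-19)^2 * 184.8))
kappa^-1 = 0.66 nm

0.66


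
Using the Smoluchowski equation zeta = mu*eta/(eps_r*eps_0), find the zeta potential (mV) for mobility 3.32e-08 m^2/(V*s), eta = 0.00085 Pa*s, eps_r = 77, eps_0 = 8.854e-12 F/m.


Smoluchowski equation: zeta = mu * eta / (eps_r * eps_0)
zeta = 3.32e-08 * 0.00085 / (77 * 8.854e-12)
zeta = 0.041393 V = 41.39 mV

41.39


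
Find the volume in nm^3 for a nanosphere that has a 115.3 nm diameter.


Radius r = 115.3/2 = 57.65 nm
Volume V = (4/3) * pi * r^3
V = (4/3) * pi * (57.65)^3
V = 802576.69 nm^3

802576.69


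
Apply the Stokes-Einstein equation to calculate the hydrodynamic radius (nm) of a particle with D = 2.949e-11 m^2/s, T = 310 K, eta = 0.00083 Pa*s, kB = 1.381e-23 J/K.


Stokes-Einstein: R = kB*T / (6*pi*eta*D)
R = 1.381e-23 * 310 / (6 * pi * 0.00083 * 2.949e-11)
R = 9.279e-09 m = 9.28 nm

9.28


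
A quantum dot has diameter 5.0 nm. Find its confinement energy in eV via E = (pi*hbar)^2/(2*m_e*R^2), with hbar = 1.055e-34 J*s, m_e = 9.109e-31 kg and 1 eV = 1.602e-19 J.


Radius R = 5.0/2 = 2.5 nm = 2.5e-09 m
E = (pi * 1.055e-34)^2 / (2 * 9.109e-31 * (2.5e-09)^2)
E(J) = 9.6477e-21
E = E(J) / 1.602e-19 = 0.0602 eV

0.0602


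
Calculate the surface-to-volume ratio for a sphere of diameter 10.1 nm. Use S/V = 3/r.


Radius r = 10.1/2 = 5.05 nm
S/V = 3 / r = 3 / 5.05
S/V = 0.5941 nm^-1

0.5941


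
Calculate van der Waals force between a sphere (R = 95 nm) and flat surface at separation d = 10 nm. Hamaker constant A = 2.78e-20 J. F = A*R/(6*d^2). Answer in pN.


Convert to SI: R = 95 nm = 9.5e-08 m, d = 10 nm = 1e-08 m
F = A * R / (6 * d^2)
F = 2.78e-20 * 9.5e-08 / (6 * (1e-08)^2)
F = 4.40167e-12 N = 4.402 pN

4.402


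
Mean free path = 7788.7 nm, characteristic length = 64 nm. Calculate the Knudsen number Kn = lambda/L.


Knudsen number Kn = lambda / L
Kn = 7788.7 / 64
Kn = 121.6984

121.6984


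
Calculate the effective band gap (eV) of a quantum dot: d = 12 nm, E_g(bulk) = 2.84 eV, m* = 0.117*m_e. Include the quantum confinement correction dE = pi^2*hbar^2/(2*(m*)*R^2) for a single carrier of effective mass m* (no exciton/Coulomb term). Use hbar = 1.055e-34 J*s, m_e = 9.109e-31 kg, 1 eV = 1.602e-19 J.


Radius R = 12/2 nm = 6e-09 m
Confinement energy dE = pi^2 * hbar^2 / (2 * m_eff * m_e * R^2)
dE = pi^2 * (1.055e-34)^2 / (2 * 0.117 * 9.109e-31 * (6e-09)^2) J, divided by 1.602e-19 J/eV
dE = 0.0894 eV
Total band gap = E_g(bulk) + dE = 2.84 + 0.0894 = 2.9294 eV

2.9294


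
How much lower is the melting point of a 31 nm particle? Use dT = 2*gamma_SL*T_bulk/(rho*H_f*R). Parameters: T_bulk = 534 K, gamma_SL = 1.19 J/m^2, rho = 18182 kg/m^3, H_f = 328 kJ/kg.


Radius R = 31/2 = 15.5 nm = 1.55e-08 m
Convert H_f = 328 kJ/kg = 328000 J/kg
dT = 2 * gamma_SL * T_bulk / (rho * H_f * R)
dT = 2 * 1.19 * 534 / (18182 * 328000 * 1.55e-08)
dT = 13.7 K

13.7


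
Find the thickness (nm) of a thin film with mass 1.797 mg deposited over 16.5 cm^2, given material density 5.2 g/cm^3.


Convert: m = 1.797 mg = 1.7970e-06 kg, A = 16.5 cm^2 = 1.6500e-03 m^2, rho = 5.2 g/cm^3 = 5200 kg/m^3
t = m / (A * rho)
t = 1.7970e-06 / (1.6500e-03 * 5200)
t = 2.0944e-07 m = 209.4 nm

209.4


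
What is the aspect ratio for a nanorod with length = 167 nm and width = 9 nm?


Aspect ratio AR = length / diameter
AR = 167 / 9
AR = 18.56

18.56


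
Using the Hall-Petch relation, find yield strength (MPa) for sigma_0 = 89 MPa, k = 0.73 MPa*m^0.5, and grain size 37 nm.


d = 37 nm = 3.7e-08 m
sqrt(d) = 0.0001923538
Hall-Petch contribution = k / sqrt(d) = 0.73 / 0.0001923538 = 3795.1 MPa
sigma = sigma_0 + k/sqrt(d) = 89 + 3795.1 = 3884.1 MPa

3884.1


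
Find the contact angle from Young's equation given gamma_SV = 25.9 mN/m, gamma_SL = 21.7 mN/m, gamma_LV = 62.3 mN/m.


cos(theta) = (gamma_SV - gamma_SL) / gamma_LV
cos(theta) = (25.9 - 21.7) / 62.3
cos(theta) = 0.067416
theta = arccos(0.067416) = 86.13 degrees

86.13


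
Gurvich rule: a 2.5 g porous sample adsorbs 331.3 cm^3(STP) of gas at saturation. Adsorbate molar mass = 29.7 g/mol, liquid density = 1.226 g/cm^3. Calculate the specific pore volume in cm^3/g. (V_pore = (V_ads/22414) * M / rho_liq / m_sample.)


Moles adsorbed n = V_ads / 22414 = 331.3 / 22414 = 1.478094e-02 mol
Liquid volume V_liq = n * M / rho_liq = 1.478094e-02 * 29.7 / 1.226 = 0.35807 cm^3
Specific pore volume V_pore = V_liq / m_sample = 0.35807 / 2.5
V_pore = 0.1432 cm^3/g

0.1432


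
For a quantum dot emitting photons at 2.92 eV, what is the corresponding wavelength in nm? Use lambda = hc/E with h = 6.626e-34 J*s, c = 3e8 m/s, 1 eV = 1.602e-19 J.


Convert energy: E = 2.92 eV = 2.92 * 1.602e-19 = 4.67784e-19 J
lambda = h*c / E = 6.626e-34 * 3e8 / 4.67784e-19
lambda = 4.2494e-07 m = 424.9 nm

424.9


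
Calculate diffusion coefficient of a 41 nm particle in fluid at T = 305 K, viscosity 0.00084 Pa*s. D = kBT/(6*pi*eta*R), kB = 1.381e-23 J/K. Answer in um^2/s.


Radius R = 41/2 = 20.5 nm = 2.05e-08 m
D = kB*T / (6*pi*eta*R)
D = 1.381e-23 * 305 / (6 * pi * 0.00084 * 2.05e-08)
D = 1.29766e-11 m^2/s = 12.977 um^2/s

12.977


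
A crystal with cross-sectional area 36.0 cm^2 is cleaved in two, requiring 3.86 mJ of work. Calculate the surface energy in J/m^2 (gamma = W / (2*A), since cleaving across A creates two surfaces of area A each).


Convert: A = 36.0 cm^2 = 0.0036 m^2, W = 3.86 mJ = 0.00386 J
Cleaving exposes two faces of area A, so total new surface = 2*A and gamma = W / (2*A)
gamma = 0.00386 / (2 * 0.0036)
gamma = 0.536 J/m^2

0.536


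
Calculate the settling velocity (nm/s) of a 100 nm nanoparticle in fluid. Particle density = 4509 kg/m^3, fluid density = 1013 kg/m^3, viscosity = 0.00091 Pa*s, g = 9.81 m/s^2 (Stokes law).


Radius R = 100/2 nm = 5e-08 m
Density difference = 4509 - 1013 = 3496 kg/m^3
v = 2 * R^2 * (rho_p - rho_f) * g / (9 * eta)
v = 2 * (5e-08)^2 * 3496 * 9.81 / (9 * 0.00091)
v = 2.09376e-08 m/s = 20.9376 nm/s

20.9376


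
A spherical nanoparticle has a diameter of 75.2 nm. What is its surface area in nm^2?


Radius r = 75.2/2 = 37.6 nm
Surface area SA = 4 * pi * r^2
SA = 4 * pi * (37.6)^2
SA = 17765.83 nm^2

17765.83


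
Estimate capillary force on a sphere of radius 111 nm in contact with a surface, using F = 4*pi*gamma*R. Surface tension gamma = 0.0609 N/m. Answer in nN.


Convert radius: R = 111 nm = 1.11e-07 m
F = 4 * pi * gamma * R
F = 4 * pi * 0.0609 * 1.11e-07
F = 8.49474e-08 N = 84.9474 nN

84.9474


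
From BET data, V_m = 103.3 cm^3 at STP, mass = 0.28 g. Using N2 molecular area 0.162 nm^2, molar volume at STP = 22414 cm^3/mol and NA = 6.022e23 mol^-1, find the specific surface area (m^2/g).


Number of moles in monolayer = V_m / 22414 = 103.3 / 22414 = 0.00460873
Number of molecules = moles * NA = 0.00460873 * 6.022e23
SA = molecules * sigma / mass
SA = (103.3 / 22414) * 6.022e23 * 0.162e-18 / 0.28
SA = 1605.8 m^2/g

1605.8


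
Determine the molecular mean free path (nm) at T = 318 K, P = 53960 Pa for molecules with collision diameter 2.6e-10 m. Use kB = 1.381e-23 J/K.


Mean free path: lambda = kB*T / (sqrt(2) * pi * d^2 * P)
lambda = 1.381e-23 * 318 / (sqrt(2) * pi * (2.6e-10)^2 * 53960)
lambda = 2.7098e-07 m
lambda = 270.98 nm

270.98


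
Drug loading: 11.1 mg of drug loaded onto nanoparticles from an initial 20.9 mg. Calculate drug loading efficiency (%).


Drug loading efficiency = (drug loaded / drug initial) * 100
DLE = 11.1 / 20.9 * 100
DLE = 0.5311 * 100
DLE = 53.11%

53.11


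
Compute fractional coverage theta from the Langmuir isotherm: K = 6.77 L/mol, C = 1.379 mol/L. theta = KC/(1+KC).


Langmuir isotherm: theta = K*C / (1 + K*C)
K*C = 6.77 * 1.379 = 9.33583
theta = 9.33583 / (1 + 9.33583) = 9.33583 / 10.33583
theta = 0.9032

0.9032


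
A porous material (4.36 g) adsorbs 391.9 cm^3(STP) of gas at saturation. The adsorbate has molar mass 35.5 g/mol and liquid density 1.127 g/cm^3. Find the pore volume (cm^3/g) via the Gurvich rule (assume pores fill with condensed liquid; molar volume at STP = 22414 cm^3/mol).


Moles adsorbed n = V_ads / 22414 = 391.9 / 22414 = 1.748461e-02 mol
Liquid volume V_liq = n * M / rho_liq = 1.748461e-02 * 35.5 / 1.127 = 0.55076 cm^3
Specific pore volume V_pore = V_liq / m_sample = 0.55076 / 4.36
V_pore = 0.1263 cm^3/g

0.1263


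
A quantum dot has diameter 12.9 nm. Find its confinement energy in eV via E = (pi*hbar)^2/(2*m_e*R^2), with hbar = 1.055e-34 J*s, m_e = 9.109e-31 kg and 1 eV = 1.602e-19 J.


Radius R = 12.9/2 = 6.45 nm = 6.45e-09 m
E = (pi * 1.055e-34)^2 / (2 * 9.109e-31 * (6.45e-09)^2)
E(J) = 1.44939e-21
E = E(J) / 1.602e-19 = 0.009 eV

0.009


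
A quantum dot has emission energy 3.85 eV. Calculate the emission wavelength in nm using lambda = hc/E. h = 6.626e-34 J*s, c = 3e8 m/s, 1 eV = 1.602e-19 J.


Convert energy: E = 3.85 eV = 3.85 * 1.602e-19 = 6.1677e-19 J
lambda = h*c / E = 6.626e-34 * 3e8 / 6.1677e-19
lambda = 3.22292e-07 m = 322.3 nm

322.3


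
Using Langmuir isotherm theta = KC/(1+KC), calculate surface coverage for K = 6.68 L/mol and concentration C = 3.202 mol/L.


Langmuir isotherm: theta = K*C / (1 + K*C)
K*C = 6.68 * 3.202 = 21.38936
theta = 21.38936 / (1 + 21.38936) = 21.38936 / 22.38936
theta = 0.9553

0.9553


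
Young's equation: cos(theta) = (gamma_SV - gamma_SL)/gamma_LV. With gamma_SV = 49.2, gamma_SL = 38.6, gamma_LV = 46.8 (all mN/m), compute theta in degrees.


cos(theta) = (gamma_SV - gamma_SL) / gamma_LV
cos(theta) = (49.2 - 38.6) / 46.8
cos(theta) = 0.226496
theta = arccos(0.226496) = 76.91 degrees

76.91


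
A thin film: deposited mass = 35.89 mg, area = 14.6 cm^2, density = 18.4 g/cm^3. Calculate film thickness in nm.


Convert: m = 35.89 mg = 3.5890e-05 kg, A = 14.6 cm^2 = 1.4600e-03 m^2, rho = 18.4 g/cm^3 = 18400 kg/m^3
t = m / (A * rho)
t = 3.5890e-05 / (1.4600e-03 * 18400)
t = 1.3360e-06 m = 1336.0 nm

1336.0


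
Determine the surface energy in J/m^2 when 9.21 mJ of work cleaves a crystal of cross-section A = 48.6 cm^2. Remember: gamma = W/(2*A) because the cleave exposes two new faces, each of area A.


Convert: A = 48.6 cm^2 = 0.00486 m^2, W = 9.21 mJ = 0.00921 J
Cleaving exposes two faces of area A, so total new surface = 2*A and gamma = W / (2*A)
gamma = 0.00921 / (2 * 0.00486)
gamma = 0.948 J/m^2

0.948


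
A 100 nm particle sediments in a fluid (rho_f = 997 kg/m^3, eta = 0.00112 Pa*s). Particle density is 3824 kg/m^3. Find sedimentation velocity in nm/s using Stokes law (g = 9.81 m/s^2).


Radius R = 100/2 nm = 5e-08 m
Density difference = 3824 - 997 = 2827 kg/m^3
v = 2 * R^2 * (rho_p - rho_f) * g / (9 * eta)
v = 2 * (5e-08)^2 * 2827 * 9.81 / (9 * 0.00112)
v = 1.37564e-08 m/s = 13.7564 nm/s

13.7564


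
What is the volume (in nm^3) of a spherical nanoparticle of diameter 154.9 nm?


Radius r = 154.9/2 = 77.45 nm
Volume V = (4/3) * pi * r^3
V = (4/3) * pi * (77.45)^3
V = 1946044.99 nm^3

1946044.99


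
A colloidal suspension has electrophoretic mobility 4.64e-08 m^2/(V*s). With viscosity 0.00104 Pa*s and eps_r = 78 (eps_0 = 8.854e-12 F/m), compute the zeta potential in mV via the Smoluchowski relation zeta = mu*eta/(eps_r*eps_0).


Smoluchowski equation: zeta = mu * eta / (eps_r * eps_0)
zeta = 4.64e-08 * 0.00104 / (78 * 8.854e-12)
zeta = 0.069874 V = 69.87 mV

69.87


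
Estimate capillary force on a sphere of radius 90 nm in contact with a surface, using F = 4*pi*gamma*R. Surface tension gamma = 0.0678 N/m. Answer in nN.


Convert radius: R = 90 nm = 9e-08 m
F = 4 * pi * gamma * R
F = 4 * pi * 0.0678 * 9e-08
F = 7.668e-08 N = 76.68 nN

76.68


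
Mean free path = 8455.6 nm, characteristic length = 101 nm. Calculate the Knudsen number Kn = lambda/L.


Knudsen number Kn = lambda / L
Kn = 8455.6 / 101
Kn = 83.7188

83.7188


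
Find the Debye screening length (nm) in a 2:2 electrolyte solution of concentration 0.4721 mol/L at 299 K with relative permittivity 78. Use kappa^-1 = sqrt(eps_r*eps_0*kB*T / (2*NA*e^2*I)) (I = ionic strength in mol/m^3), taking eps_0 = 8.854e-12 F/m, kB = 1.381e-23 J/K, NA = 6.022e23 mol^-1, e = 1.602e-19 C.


Ionic strength I = 0.4721 * 2^2 * 1000 = 1888.4 mol/m^3
kappa^-1 = sqrt(78 * 8.854e-12 * 1.381e-23 * 299 / (2 * 6.022e23 * (1.602e-19)^2 * 1888.4))
kappa^-1 = 0.221 nm

0.221


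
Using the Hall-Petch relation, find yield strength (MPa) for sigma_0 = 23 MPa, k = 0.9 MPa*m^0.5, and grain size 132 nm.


d = 132 nm = 1.32e-07 m
sqrt(d) = 0.000363318
Hall-Petch contribution = k / sqrt(d) = 0.9 / 0.000363318 = 2477.2 MPa
sigma = sigma_0 + k/sqrt(d) = 23 + 2477.2 = 2500.2 MPa

2500.2


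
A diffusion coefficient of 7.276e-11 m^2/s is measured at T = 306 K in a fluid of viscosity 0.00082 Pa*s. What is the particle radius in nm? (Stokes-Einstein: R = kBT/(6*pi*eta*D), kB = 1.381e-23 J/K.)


Stokes-Einstein: R = kB*T / (6*pi*eta*D)
R = 1.381e-23 * 306 / (6 * pi * 0.00082 * 7.276e-11)
R = 3.75757e-09 m = 3.76 nm

3.76


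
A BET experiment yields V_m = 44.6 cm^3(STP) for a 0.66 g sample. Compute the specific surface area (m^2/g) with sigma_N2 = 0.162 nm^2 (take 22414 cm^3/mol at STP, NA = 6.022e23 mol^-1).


Number of moles in monolayer = V_m / 22414 = 44.6 / 22414 = 0.00198983
Number of molecules = moles * NA = 0.00198983 * 6.022e23
SA = molecules * sigma / mass
SA = (44.6 / 22414) * 6.022e23 * 0.162e-18 / 0.66
SA = 294.1 m^2/g

294.1


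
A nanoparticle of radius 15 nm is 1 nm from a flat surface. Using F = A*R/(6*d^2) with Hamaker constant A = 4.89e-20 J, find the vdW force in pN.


Convert to SI: R = 15 nm = 1.5e-08 m, d = 1 nm = 1e-09 m
F = A * R / (6 * d^2)
F = 4.89e-20 * 1.5e-08 / (6 * (1e-09)^2)
F = 1.2225e-10 N = 122.25 pN

122.25


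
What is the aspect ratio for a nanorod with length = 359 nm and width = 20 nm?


Aspect ratio AR = length / diameter
AR = 359 / 20
AR = 17.95

17.95


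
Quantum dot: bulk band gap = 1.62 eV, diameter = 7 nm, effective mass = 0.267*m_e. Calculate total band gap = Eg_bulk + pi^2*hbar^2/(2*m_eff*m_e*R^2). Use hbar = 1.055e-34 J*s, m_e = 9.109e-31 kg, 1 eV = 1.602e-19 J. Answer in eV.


Radius R = 7/2 nm = 3.5e-09 m
Confinement energy dE = pi^2 * hbar^2 / (2 * m_eff * m_e * R^2)
dE = pi^2 * (1.055e-34)^2 / (2 * 0.267 * 9.109e-31 * (3.5e-09)^2) J, divided by 1.602e-19 J/eV
dE = 0.1151 eV
Total band gap = E_g(bulk) + dE = 1.62 + 0.1151 = 1.7351 eV

1.7351


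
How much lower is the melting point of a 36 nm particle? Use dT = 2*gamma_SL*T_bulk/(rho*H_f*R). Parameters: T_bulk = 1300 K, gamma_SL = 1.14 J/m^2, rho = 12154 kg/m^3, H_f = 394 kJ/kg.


Radius R = 36/2 = 18 nm = 1.8e-08 m
Convert H_f = 394 kJ/kg = 394000 J/kg
dT = 2 * gamma_SL * T_bulk / (rho * H_f * R)
dT = 2 * 1.14 * 1300 / (12154 * 394000 * 1.8e-08)
dT = 34.4 K

34.4


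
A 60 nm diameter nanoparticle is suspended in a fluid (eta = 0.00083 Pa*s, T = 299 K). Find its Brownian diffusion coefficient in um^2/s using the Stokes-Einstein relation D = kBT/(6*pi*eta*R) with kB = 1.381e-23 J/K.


Radius R = 60/2 = 30 nm = 3e-08 m
D = kB*T / (6*pi*eta*R)
D = 1.381e-23 * 299 / (6 * pi * 0.00083 * 3e-08)
D = 8.7976e-12 m^2/s = 8.798 um^2/s

8.798


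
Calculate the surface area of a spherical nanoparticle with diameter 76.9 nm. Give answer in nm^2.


Radius r = 76.9/2 = 38.45 nm
Surface area SA = 4 * pi * r^2
SA = 4 * pi * (38.45)^2
SA = 18578.15 nm^2

18578.15


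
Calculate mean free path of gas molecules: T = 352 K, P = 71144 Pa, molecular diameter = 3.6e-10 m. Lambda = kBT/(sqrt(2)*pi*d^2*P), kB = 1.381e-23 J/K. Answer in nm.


Mean free path: lambda = kB*T / (sqrt(2) * pi * d^2 * P)
lambda = 1.381e-23 * 352 / (sqrt(2) * pi * (3.6e-10)^2 * 71144)
lambda = 1.18667e-07 m
lambda = 118.67 nm

118.67


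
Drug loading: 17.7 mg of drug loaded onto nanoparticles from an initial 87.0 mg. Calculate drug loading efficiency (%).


Drug loading efficiency = (drug loaded / drug initial) * 100
DLE = 17.7 / 87.0 * 100
DLE = 0.2034 * 100
DLE = 20.34%

20.34


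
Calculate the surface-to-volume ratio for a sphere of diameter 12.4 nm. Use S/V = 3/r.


Radius r = 12.4/2 = 6.2 nm
S/V = 3 / r = 3 / 6.2
S/V = 0.4839 nm^-1

0.4839


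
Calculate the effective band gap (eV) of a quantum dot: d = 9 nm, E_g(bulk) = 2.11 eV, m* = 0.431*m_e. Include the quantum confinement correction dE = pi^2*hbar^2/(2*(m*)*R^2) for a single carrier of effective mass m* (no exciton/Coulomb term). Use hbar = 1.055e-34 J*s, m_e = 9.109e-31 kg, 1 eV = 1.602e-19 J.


Radius R = 9/2 nm = 4.5e-09 m
Confinement energy dE = pi^2 * hbar^2 / (2 * m_eff * m_e * R^2)
dE = pi^2 * (1.055e-34)^2 / (2 * 0.431 * 9.109e-31 * (4.5e-09)^2) J, divided by 1.602e-19 J/eV
dE = 0.0431 eV
Total band gap = E_g(bulk) + dE = 2.11 + 0.0431 = 2.1531 eV

2.1531


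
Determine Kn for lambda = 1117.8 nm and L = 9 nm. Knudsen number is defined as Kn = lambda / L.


Knudsen number Kn = lambda / L
Kn = 1117.8 / 9
Kn = 124.2

124.2


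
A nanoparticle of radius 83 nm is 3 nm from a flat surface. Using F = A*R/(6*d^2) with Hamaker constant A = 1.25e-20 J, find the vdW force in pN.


Convert to SI: R = 83 nm = 8.3e-08 m, d = 3 nm = 3e-09 m
F = A * R / (6 * d^2)
F = 1.25e-20 * 8.3e-08 / (6 * (3e-09)^2)
F = 1.9213e-11 N = 19.213 pN

19.213


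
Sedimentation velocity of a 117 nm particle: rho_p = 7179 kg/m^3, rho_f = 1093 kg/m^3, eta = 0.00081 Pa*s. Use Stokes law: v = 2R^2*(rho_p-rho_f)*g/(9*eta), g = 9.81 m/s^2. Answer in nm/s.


Radius R = 117/2 nm = 5.85e-08 m
Density difference = 7179 - 1093 = 6086 kg/m^3
v = 2 * R^2 * (rho_p - rho_f) * g / (9 * eta)
v = 2 * (5.85e-08)^2 * 6086 * 9.81 / (9 * 0.00081)
v = 5.60551e-08 m/s = 56.0551 nm/s

56.0551


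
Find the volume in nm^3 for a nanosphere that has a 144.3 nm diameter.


Radius r = 144.3/2 = 72.15 nm
Volume V = (4/3) * pi * r^3
V = (4/3) * pi * (72.15)^3
V = 1573249.55 nm^3

1573249.55


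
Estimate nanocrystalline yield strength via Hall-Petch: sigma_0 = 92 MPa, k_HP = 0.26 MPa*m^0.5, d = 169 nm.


d = 169 nm = 1.69e-07 m
sqrt(d) = 0.0004110961
Hall-Petch contribution = k / sqrt(d) = 0.26 / 0.0004110961 = 632.5 MPa
sigma = sigma_0 + k/sqrt(d) = 92 + 632.5 = 724.5 MPa

724.5


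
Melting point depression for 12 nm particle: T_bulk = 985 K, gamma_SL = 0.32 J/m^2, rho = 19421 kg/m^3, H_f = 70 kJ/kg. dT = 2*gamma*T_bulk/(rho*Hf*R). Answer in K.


Radius R = 12/2 = 6 nm = 6e-09 m
Convert H_f = 70 kJ/kg = 70000 J/kg
dT = 2 * gamma_SL * T_bulk / (rho * H_f * R)
dT = 2 * 0.32 * 985 / (19421 * 70000 * 6e-09)
dT = 77.3 K

77.3


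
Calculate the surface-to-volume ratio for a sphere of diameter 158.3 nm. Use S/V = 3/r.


Radius r = 158.3/2 = 79.15 nm
S/V = 3 / r = 3 / 79.15
S/V = 0.0379 nm^-1

0.0379


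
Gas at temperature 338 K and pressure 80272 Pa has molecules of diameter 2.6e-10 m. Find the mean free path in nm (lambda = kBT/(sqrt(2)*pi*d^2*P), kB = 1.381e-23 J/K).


Mean free path: lambda = kB*T / (sqrt(2) * pi * d^2 * P)
lambda = 1.381e-23 * 338 / (sqrt(2) * pi * (2.6e-10)^2 * 80272)
lambda = 1.93613e-07 m
lambda = 193.61 nm

193.61


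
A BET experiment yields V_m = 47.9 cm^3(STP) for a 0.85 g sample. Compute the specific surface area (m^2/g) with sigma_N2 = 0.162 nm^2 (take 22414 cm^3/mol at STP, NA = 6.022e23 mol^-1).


Number of moles in monolayer = V_m / 22414 = 47.9 / 22414 = 0.00213706
Number of molecules = moles * NA = 0.00213706 * 6.022e23
SA = molecules * sigma / mass
SA = (47.9 / 22414) * 6.022e23 * 0.162e-18 / 0.85
SA = 245.3 m^2/g

245.3


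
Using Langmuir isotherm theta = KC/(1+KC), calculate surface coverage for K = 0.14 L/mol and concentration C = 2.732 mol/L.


Langmuir isotherm: theta = K*C / (1 + K*C)
K*C = 0.14 * 2.732 = 0.38248
theta = 0.38248 / (1 + 0.38248) = 0.38248 / 1.38248
theta = 0.2767

0.2767


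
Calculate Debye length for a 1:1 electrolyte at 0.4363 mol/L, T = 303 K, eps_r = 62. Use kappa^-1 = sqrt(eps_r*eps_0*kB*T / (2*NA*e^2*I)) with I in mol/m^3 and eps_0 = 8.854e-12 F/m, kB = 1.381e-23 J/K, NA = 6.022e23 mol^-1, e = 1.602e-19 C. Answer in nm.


Ionic strength I = 0.4363 * 1^2 * 1000 = 436.3 mol/m^3
kappa^-1 = sqrt(62 * 8.854e-12 * 1.381e-23 * 303 / (2 * 6.022e23 * (1.602e-19)^2 * 436.3))
kappa^-1 = 0.413 nm

0.413


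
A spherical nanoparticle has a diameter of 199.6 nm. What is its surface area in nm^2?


Radius r = 199.6/2 = 99.8 nm
Surface area SA = 4 * pi * r^2
SA = 4 * pi * (99.8)^2
SA = 125161.55 nm^2

125161.55


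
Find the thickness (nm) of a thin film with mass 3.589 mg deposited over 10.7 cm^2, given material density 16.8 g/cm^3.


Convert: m = 3.589 mg = 3.5890e-06 kg, A = 10.7 cm^2 = 1.0700e-03 m^2, rho = 16.8 g/cm^3 = 16800 kg/m^3
t = m / (A * rho)
t = 3.5890e-06 / (1.0700e-03 * 16800)
t = 1.9966e-07 m = 199.7 nm

199.7


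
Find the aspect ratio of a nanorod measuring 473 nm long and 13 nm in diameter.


Aspect ratio AR = length / diameter
AR = 473 / 13
AR = 36.38

36.38


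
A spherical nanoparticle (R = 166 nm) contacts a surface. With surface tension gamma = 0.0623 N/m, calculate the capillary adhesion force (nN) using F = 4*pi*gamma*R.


Convert radius: R = 166 nm = 1.66e-07 m
F = 4 * pi * gamma * R
F = 4 * pi * 0.0623 * 1.66e-07
F = 1.29959e-07 N = 129.9589 nN

129.9589
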